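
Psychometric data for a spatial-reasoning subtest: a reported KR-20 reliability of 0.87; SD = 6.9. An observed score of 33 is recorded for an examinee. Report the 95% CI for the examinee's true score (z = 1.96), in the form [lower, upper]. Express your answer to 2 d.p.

[28.12, 37.88]

SEM = 6.9000·√(1 − 0.8700) ≈ 2.4878
1.96 · SEM ≈ 4.8761
CI = 33 ± 4.8761 → [28.1239, 37.8761]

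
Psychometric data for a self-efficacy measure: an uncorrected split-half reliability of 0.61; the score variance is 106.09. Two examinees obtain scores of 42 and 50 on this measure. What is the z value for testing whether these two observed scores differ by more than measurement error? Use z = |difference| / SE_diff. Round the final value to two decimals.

1.12

SD = √106.09 ≈ 10.3000
Full-length reliability (Spearman-Brown) = 2(0.61)/(1+0.61) ≈ 0.7578
SEM = 10.3000 * √(1 − 0.7578) = 10.3000 * √0.2422 ≈ 10.3000 * 0.4922 ≈ 5.0694
SE_diff = SEM * √2 ≈ 5.0694 * 1.4142 ≈ 7.1692
z = |42 − 50| / 7.1692 = 8 / 7.1692 ≈ 1.1159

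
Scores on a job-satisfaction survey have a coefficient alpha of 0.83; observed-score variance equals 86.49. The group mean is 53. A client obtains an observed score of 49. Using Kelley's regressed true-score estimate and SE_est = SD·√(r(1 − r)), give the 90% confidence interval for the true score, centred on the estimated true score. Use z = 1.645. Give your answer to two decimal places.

[43.93, 55.43]

SD = √86.49 ≈ 9.3000
Estimated true score = 0.8300×49 + (1 − 0.8300)×53 ≈ 49.6800
SE_est = SD × √(r(1 − r)) = 9.3000 × √0.1411 ≈ 9.3000 × 0.3756 ≈ 3.4934
90% CI: 49.6800 ± 5.7466 ≈ (43.9334, 55.4266)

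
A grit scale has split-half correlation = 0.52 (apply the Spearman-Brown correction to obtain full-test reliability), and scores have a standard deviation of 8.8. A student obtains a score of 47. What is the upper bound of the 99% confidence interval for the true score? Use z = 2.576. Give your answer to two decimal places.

59.74

Full-length reliability (Spearman-Brown) = 2(0.52)/(1+0.52) ≈ 0.68421
SEM = 8.80000 * √(1 − 0.68421) = 8.80000 * √0.31579 ≈ 8.80000 * 0.56195 ≈ 4.94517
2.576 * SEM ≈ 12.73877
Upper bound: 47 + 12.73877 = 59.73877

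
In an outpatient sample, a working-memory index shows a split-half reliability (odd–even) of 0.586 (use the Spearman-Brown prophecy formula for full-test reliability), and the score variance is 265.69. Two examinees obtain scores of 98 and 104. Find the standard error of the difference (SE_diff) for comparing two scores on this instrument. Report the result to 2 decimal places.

SD = √265.69 = 16.300
Full-length reliability (Spearman-Brown) = 2(0.586)/(1+0.586) ≃ 0.739
SEM = 16.300 · √(1 − 0.739) = 16.300 · √0.261 ≃ 16.300 · 0.511 ≃ 8.328
SE_diff = SEM · √2 ≃ 8.328 · 1.414 ≃ 11.777

11.78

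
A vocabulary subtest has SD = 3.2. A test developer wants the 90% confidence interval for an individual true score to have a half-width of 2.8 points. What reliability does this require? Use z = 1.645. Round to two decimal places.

Required SEM = 2.8 / 1.645 ≃ 1.7021
r = 1 − (1.7021/3.2)² ≃ 1 − 0.2829 ≃ 0.7171

0.72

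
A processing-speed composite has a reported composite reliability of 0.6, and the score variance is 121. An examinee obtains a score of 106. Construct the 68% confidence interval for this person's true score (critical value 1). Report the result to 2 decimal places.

[99.04, 112.96]

σ = 121^(1/2) = 11.00000
SEM = 11.00000 × √(1 − 0.60000) = 11.00000 × √0.40000 ≈ 11.00000 × 0.63246 ≈ 6.95701
Half-width = 1×6.95701 ≈ 6.95701
Interval: (99.04299, 112.95701)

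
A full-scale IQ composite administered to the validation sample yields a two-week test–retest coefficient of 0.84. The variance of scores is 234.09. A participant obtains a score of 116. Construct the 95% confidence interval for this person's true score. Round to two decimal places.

SD = √234.09 ≃ 15.3000
SEM = 15.3000 * √(1 − 0.8400) = 15.3000 * √0.1600 ≃ 15.3000 * 0.4000 ≃ 6.1200
Half-width = 1.96*6.1200 ≃ 11.9952
Interval: (104.0048, 127.9952)

[104.00, 128.00]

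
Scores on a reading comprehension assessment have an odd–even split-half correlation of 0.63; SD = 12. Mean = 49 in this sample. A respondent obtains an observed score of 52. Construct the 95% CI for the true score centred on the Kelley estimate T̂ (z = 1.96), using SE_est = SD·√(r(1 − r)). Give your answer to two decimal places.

Full-length reliability (Spearman-Brown) = 2(0.63)/(1+0.63) ≃ 0.77301
T̂ = 0.77301(52) + 0.22699(49) ≃ 51.31902
SE_est = SD × √(r(1 − r)) = 12.00000 × √0.17547 ≃ 12.00000 × 0.41889 ≃ 5.02666
95% CI: 51.31902 ± 9.85226 ≃ (41.46676, 61.17128)

[41.47, 61.17]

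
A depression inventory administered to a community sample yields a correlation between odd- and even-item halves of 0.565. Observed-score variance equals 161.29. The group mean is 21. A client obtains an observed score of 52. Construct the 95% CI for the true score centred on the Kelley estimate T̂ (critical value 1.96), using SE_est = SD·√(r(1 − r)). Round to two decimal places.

σ = 161.29^(1/2) = 12.70000
r_full = 2·0.565 / (1 + 0.565) ≈ 0.72204
T̂ = r·X + (1 − r)·M = 0.72204*52 + 0.27796*21 ≈ 37.54633 + 5.83706 ≈ 43.38339
SE_est = SD * √(r(1 − r)) = 12.70000 * √0.20070 ≈ 12.70000 * 0.44799 ≈ 5.68949
95% CI: 43.38339 ± 11.15140 ≈ (32.23199, 54.53478)

[32.23, 54.53]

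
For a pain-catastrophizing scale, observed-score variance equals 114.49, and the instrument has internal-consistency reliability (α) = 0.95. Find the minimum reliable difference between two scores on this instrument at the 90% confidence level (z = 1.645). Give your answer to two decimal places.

SD = √114.49 = 10.70000
SEM = 10.70000 · √(1 − 0.95000) = 10.70000 · √0.05000 ≈ 10.70000 · 0.22361 ≈ 2.39259
Standard error of the difference = 2.39259·√2 ≈ 3.38364
Minimum reliable difference = 1.645 · SE_diff ≈ 1.645 · 3.38364 ≈ 5.56608

5.57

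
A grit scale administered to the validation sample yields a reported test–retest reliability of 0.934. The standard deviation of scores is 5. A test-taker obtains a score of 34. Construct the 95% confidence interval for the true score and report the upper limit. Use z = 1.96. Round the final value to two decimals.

The standard error of measurement is 5.000×√(1 − 0.934) ≈ 5.000×0.257 ≈ 1.285.
1.96 × SEM ≈ 2.518
Upper bound: 34 + 2.518 = 36.518

36.52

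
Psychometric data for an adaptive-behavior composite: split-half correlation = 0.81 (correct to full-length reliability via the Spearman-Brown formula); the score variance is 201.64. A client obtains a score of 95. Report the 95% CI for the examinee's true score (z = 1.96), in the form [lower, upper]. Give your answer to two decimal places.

σ = 201.64^(1/2) = 14.200
r_full = 2·0.81 / (1 + 0.81) ≈ 0.895
SEM = 14.200 * √(1 − 0.895) = 14.200 * √0.105 ≈ 14.200 * 0.324 ≈ 4.601
Margin = 1.96 * 4.601 ≈ 9.017
CI = 95 ± 9.017 → [85.983, 104.017]

[85.98, 104.02]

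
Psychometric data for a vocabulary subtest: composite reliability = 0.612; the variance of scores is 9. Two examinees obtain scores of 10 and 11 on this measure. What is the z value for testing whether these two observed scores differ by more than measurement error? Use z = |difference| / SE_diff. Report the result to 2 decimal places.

0.38

SD = √9 = 3.0000
SEM = 3.0000 × √(1 − 0.6120) = 3.0000 × √0.3880 ≃ 3.0000 × 0.6229 ≃ 1.8687
Standard error of the difference = 1.8687·√2 ≃ 2.6427
z = 1 / 2.6427 ≃ 0.3784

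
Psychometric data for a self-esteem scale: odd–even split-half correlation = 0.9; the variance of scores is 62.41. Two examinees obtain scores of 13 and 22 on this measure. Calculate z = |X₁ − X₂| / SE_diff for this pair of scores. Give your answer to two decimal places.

SD = √62.41 ≈ 7.9000
Spearman-Brown: r = 2(0.9) / (1 + 0.9) = 1.8000 / 1.9000 ≈ 0.9474
The standard error of measurement is 7.9000×√(1 − 0.9474) ≈ 7.9000×0.2294 ≈ 1.8124.
SE_diff = √2 × SEM ≈ 2.5631
z = |13 − 22| / 2.5631 = 9 / 2.5631 ≈ 3.5114

3.51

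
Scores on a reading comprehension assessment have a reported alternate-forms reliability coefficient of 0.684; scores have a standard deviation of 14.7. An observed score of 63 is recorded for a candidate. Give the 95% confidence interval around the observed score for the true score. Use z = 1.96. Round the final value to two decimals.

[46.80, 79.20]

SEM = 14.7000 × √(1 − 0.6840) = 14.7000 × √0.3160 ≃ 14.7000 × 0.5621 ≃ 8.2634
Half-width = 1.96×8.2634 ≃ 16.1963
CI = 63 ± 16.1963 → [46.8037, 79.1963]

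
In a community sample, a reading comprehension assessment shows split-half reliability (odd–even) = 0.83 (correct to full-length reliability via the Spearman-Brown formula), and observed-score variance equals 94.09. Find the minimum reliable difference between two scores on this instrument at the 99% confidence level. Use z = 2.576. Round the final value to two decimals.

10.77

SD = √94.09 = 9.70000
Full-length reliability (Spearman-Brown) = 2(0.83)/(1+0.83) ≈ 0.90710
The standard error of measurement is 9.70000·√(1 − 0.90710) ≈ 9.70000·0.30479 ≈ 2.95645.
SE_diff = √2 · SEM ≈ 4.18105
Smallest detectable difference = 2.576·4.18105 ≈ 10.77039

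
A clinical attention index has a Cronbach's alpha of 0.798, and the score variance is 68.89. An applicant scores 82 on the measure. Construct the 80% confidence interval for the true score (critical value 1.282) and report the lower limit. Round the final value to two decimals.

SD = √68.89 ≈ 8.3000
The standard error of measurement is 8.3000×√(1 − 0.7980) ≈ 8.3000×0.4494 ≈ 3.7304.
Half-width = 1.282×3.7304 ≈ 4.7824
Lower limit = 82 − 4.7824 ≈ 77.2176

77.22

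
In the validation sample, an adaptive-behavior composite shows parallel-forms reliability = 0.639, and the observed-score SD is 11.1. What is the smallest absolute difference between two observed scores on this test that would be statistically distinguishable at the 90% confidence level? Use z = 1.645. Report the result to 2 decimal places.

SEM = 11.1000×√(1 − 0.6390) ≈ 6.6692
Standard error of the difference = 6.6692·√2 ≈ 9.4317
Minimum reliable difference = 1.645 × SE_diff ≈ 1.645 × 9.4317 ≈ 15.5152

15.52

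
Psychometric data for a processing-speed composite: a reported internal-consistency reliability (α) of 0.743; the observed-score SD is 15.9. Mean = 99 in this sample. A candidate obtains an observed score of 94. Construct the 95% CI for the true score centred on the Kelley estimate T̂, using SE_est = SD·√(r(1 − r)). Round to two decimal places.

[81.67, 108.90]

Estimated true score = 0.743×94 + (1 − 0.743)×99 ≈ 95.285
SE_est = 15.900×√(0.743×0.257) ≈ 6.948
95% CI: 95.285 ± 13.618 ≈ (81.667, 108.903)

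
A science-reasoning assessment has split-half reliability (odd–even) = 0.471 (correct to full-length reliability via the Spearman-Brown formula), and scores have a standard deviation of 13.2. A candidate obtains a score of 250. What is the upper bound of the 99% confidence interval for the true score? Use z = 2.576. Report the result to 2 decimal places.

r_full = 2·0.471 / (1 + 0.471) ≈ 0.6404
SEM = 13.2000 × √(1 − 0.6404) = 13.2000 × √0.3596 ≈ 13.2000 × 0.5997 ≈ 7.9158
2.576 × SEM ≈ 20.3911
Upper bound: 250 + 20.3911 = 270.3911

270.39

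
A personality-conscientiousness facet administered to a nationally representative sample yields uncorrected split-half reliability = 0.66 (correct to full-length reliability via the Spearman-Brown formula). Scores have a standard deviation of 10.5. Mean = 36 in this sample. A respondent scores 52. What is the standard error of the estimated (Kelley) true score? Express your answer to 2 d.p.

Spearman-Brown: r = 2(0.66) / (1 + 0.66) = 1.32000 / 1.66000 ≈ 0.79518
SE_est = SD × √(r(1 − r)) = 10.50000 × √0.16287 ≈ 10.50000 × 0.40357 ≈ 4.23748

4.24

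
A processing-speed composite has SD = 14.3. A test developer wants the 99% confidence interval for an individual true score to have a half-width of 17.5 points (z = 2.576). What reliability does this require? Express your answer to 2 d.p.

SEM needed = half-width / z = 17.5/2.576 ≈ 6.79348
Required reliability = 1 − (SEM/SD)² = 1 − 0.22569 ≈ 0.77431

0.77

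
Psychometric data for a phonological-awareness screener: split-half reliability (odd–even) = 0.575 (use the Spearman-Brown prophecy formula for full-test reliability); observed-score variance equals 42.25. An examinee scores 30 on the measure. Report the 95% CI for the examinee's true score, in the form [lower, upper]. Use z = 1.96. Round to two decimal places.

SD = √42.25 ≃ 6.5000
r_full = 2·0.575 / (1 + 0.575) ≃ 0.7302
The standard error of measurement is 6.5000*√(1 − 0.7302) ≃ 6.5000*0.5195 ≃ 3.3765.
1.96 * SEM ≃ 6.6180
CI = 30 ± 6.6180 → [23.3820, 36.6180]

[23.38, 36.62]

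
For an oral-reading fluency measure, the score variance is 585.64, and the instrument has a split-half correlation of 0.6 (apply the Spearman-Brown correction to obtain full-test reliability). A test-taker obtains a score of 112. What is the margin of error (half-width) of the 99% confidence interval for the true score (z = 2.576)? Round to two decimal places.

SD = √585.64 ≈ 24.20000
Full-length reliability (Spearman-Brown) = 2(0.6)/(1+0.6) ≈ 0.75000
SEM = 24.20000 × √(1 − 0.75000) = 24.20000 × √0.25000 ≈ 24.20000 × 0.50000 ≈ 12.10000
2.576 × SEM ≈ 31.16960

31.17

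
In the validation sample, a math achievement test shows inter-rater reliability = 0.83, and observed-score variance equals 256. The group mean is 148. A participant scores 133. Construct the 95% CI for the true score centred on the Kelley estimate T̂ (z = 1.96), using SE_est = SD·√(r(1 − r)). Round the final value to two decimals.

[123.77, 147.33]

σ = 256^(1/2) = 16.000
T̂ = r·X + (1 − r)·M = 0.830*133 + 0.170*148 = 110.390 + 25.160 ≃ 135.550
SE_est = 16.000·√[r(1 − r)] ≃ 6.010
CI = 135.550 ± 1.96 * 6.010 → [123.770, 147.330]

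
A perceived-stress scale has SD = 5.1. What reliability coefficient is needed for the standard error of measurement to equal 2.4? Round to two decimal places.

0.78

r = 1 − (2.400/5.1)² ≃ 1 − 0.221 ≃ 0.779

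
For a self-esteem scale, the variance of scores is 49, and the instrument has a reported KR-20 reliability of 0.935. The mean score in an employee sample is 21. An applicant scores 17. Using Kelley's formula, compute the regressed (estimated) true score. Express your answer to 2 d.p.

T̂ = r·X + (1 − r)·M = 0.93500×17 + 0.06500×21 = 15.89500 + 1.36500 ≈ 17.26000

17.26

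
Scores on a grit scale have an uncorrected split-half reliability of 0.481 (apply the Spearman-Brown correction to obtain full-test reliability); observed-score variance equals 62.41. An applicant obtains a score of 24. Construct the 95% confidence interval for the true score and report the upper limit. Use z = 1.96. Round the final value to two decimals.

33.17

SD = √62.41 ≈ 7.9000
r_full = 2·0.481 / (1 + 0.481) ≈ 0.6496
SEM = 7.9000 · √(1 − 0.6496) = 7.9000 · √0.3504 ≈ 7.9000 · 0.5920 ≈ 4.6766
Margin = 1.96 · 4.6766 ≈ 9.1662
Upper bound: 24 + 9.1662 = 33.1662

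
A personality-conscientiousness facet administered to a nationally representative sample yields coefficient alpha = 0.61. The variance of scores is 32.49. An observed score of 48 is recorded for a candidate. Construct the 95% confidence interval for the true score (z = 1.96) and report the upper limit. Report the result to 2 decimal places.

SD = √32.49 ≈ 5.7000
SEM = 5.7000·√(1 − 0.6100) ≈ 3.5596
1.96 · SEM ≈ 6.9769
Upper bound: 48 + 6.9769 = 54.9769

54.98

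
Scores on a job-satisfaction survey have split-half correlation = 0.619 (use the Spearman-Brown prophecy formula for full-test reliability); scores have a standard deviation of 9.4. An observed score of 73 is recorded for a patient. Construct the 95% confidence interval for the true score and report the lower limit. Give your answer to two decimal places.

64.06

Spearman-Brown: r = 2(0.619) / (1 + 0.619) = 1.2380 / 1.6190 ≈ 0.7647
SEM = 9.4000×√(1 − 0.7647) ≈ 4.5600
Half-width = 1.96×4.5600 ≈ 8.9376
Lower limit = 73 − 8.9376 ≈ 64.0624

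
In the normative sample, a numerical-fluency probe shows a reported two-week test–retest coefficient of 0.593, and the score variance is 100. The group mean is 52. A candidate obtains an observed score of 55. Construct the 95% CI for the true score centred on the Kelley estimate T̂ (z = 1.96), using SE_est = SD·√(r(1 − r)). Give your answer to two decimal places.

SD = √100 ≈ 10.0000
Estimated true score = 0.5930*55 + (1 − 0.5930)*52 ≈ 53.7790
SE_est = 10.0000·√[r(1 − r)] ≈ 4.9127
CI = 53.7790 ± 1.96 * 4.9127 → [44.1500, 63.4080]

[44.15, 63.41]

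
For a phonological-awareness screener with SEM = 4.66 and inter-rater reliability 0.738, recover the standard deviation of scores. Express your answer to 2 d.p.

σ = SEM·(1 − r)^(−1/2) ≈ 4.66·1.9537 ≈ 9.1041

9.10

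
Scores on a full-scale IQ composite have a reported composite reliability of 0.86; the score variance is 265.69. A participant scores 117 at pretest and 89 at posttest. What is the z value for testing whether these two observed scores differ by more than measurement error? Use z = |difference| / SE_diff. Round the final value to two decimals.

SD = √265.69 = 16.3000
SEM = 16.3000*√(1 − 0.8600) ≃ 6.0989
Standard error of the difference = 6.0989·√2 ≃ 8.6251
z = |117 − 89| / 8.6251 = 28 / 8.6251 ≃ 3.2463

3.25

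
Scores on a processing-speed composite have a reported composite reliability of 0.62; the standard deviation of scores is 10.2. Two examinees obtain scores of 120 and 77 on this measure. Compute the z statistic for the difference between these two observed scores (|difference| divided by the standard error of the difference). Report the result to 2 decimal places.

SEM = 10.200*√(1 − 0.620) ≈ 6.288
SE_diff = √2 * SEM ≈ 8.892
z = 43 / 8.892 ≈ 4.836

4.84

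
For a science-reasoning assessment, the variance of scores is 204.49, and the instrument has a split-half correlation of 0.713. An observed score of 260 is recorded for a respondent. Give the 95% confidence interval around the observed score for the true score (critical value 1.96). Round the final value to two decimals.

[248.53, 271.47]

SD = √204.49 = 14.300
Spearman-Brown: r = 2(0.713) / (1 + 0.713) = 1.426 / 1.713 ≈ 0.832
The standard error of measurement is 14.300×√(1 − 0.832) ≈ 14.300×0.409 ≈ 5.853.
Half-width = 1.96×5.853 ≈ 11.472
CI = 260 ± 11.472 → [248.528, 271.472]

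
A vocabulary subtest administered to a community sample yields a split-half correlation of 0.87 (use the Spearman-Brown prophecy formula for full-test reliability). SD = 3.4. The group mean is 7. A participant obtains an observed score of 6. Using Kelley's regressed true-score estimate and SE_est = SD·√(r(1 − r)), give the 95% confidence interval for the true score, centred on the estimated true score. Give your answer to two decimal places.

r_full = 2·0.87 / (1 + 0.87) ≈ 0.93048
T̂ = 0.93048(6) + 0.06952(7) ≈ 6.06952
SE_est = 3.40000×√(0.93048×0.06952) ≈ 0.86474
95% CI: 6.06952 ± 1.69488 ≈ (4.37464, 7.76440)

[4.37, 7.76]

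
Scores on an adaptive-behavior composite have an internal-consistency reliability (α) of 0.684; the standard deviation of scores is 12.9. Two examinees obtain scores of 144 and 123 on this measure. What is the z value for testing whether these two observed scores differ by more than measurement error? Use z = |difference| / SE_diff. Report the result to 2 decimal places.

2.05

SEM = 12.9000×√(1 − 0.6840) ≈ 7.2516
SE_diff = SEM × √2 ≈ 7.2516 × 1.4142 ≈ 10.2553
z = 21 / 10.2553 ≈ 2.0477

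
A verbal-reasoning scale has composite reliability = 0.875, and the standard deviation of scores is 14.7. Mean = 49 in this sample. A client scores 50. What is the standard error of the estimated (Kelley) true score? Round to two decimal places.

4.86

SE_est = 14.700*√(0.875*0.125) ≃ 4.862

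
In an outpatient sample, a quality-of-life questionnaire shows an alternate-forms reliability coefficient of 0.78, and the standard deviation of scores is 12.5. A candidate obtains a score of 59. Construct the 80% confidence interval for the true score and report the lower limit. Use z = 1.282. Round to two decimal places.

SEM = 12.5000 · √(1 − 0.7800) = 12.5000 · √0.2200 ≈ 12.5000 · 0.4690 ≈ 5.8630
1.282 · SEM ≈ 7.5164
Lower limit = 59 − 7.5164 ≈ 51.4836

51.48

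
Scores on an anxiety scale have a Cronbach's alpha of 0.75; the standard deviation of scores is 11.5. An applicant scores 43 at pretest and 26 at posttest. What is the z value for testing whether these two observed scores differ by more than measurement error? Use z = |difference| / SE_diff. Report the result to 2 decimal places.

2.09

SEM = 11.5000 × √(1 − 0.7500) = 11.5000 × √0.2500 ≈ 11.5000 × 0.5000 ≈ 5.7500
SE_diff = SEM × √2 ≈ 5.7500 × 1.4142 ≈ 8.1317
z = 17 / 8.1317 ≈ 2.0906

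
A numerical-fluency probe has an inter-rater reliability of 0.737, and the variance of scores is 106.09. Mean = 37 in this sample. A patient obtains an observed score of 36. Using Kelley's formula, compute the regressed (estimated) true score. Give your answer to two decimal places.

36.26

Estimated true score = 0.73700·36 + (1 − 0.73700)·37 ≈ 36.26300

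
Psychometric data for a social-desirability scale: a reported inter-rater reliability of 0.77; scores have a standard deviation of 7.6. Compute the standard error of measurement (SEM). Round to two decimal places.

3.64

SEM = 7.60000×√(1 − 0.77000) ≈ 3.64483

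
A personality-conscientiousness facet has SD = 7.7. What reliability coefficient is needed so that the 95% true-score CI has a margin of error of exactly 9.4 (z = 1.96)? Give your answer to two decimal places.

Required SEM = 9.4 / 1.96 ≈ 4.7959
Required reliability = 1 − (SEM/SD)² = 1 − 0.3879 ≈ 0.6121

0.61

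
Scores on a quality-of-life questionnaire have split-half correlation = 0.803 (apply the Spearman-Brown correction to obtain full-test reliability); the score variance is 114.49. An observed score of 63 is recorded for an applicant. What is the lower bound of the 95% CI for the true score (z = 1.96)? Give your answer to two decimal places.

SD = √114.49 ≈ 10.70000
r_full = 2·0.803 / (1 + 0.803) ≈ 0.89074
The standard error of measurement is 10.70000*√(1 − 0.89074) ≈ 10.70000*0.33055 ≈ 3.53687.
Margin = 1.96 * 3.53687 ≈ 6.93226
Lower bound: 63 − 6.93226 = 56.06774

56.07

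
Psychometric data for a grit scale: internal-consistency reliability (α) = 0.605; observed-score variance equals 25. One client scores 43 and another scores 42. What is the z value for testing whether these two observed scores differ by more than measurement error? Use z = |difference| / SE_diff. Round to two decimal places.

0.23

SD = √25 ≈ 5.000
SEM = 5.000 · √(1 − 0.605) = 5.000 · √0.395 ≈ 5.000 · 0.628 ≈ 3.142
SE_diff = SEM · √2 ≈ 3.142 · 1.414 ≈ 4.444
z = |43 − 42| / 4.444 = 1 / 4.444 ≈ 0.225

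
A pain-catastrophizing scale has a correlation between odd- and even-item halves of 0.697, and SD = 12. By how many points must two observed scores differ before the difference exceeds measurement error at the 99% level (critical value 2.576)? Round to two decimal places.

18.47

Spearman-Brown: r = 2(0.697) / (1 + 0.697) = 1.3940 / 1.6970 ≈ 0.8214
SEM = 12.0000 * √(1 − 0.8214) = 12.0000 * √0.1786 ≈ 12.0000 * 0.4226 ≈ 5.0706
Standard error of the difference = 5.0706·√2 ≈ 7.1709
Smallest detectable difference = 2.576*7.1709 ≈ 18.4724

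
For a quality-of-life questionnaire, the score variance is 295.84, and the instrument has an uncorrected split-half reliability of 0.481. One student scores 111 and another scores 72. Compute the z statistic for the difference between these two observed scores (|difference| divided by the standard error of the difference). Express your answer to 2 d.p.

2.71

σ = 295.84^(1/2) = 17.20000
r_full = 2·0.481 / (1 + 0.481) ≈ 0.64956
SEM = 17.20000 · √(1 − 0.64956) = 17.20000 · √0.35044 ≈ 17.20000 · 0.59198 ≈ 10.18204
SE_diff = SEM · √2 ≈ 10.18204 · 1.41421 ≈ 14.39957
z = |111 − 72| / 14.39957 = 39 / 14.39957 ≈ 2.70841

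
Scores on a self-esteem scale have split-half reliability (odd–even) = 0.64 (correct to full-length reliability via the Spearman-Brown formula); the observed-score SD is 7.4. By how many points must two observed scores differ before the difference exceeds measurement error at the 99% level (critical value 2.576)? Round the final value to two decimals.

Spearman-Brown: r = 2(0.64) / (1 + 0.64) = 1.280 / 1.640 ≈ 0.780
The standard error of measurement is 7.400×√(1 − 0.780) ≈ 7.400×0.469 ≈ 3.467.
Standard error of the difference = 3.467·√2 ≈ 4.903
Minimum reliable difference = 2.576 × SE_diff ≈ 2.576 × 4.903 ≈ 12.631

12.63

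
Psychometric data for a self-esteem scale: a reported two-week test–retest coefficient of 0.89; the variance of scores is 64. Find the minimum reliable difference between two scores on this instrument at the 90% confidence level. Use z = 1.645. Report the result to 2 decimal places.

σ = 64^(1/2) = 8.000
SEM = 8.000 * √(1 − 0.890) = 8.000 * √0.110 ≈ 8.000 * 0.332 ≈ 2.653
SE_diff = √2 * SEM ≈ 3.752
Smallest detectable difference = 1.645*3.752 ≈ 6.173

6.17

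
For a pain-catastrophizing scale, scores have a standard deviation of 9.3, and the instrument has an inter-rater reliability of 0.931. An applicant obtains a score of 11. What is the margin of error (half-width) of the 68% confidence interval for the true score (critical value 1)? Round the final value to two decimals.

2.44

The standard error of measurement is 9.300×√(1 − 0.931) ≈ 9.300×0.263 ≈ 2.443.
1 × SEM ≈ 2.443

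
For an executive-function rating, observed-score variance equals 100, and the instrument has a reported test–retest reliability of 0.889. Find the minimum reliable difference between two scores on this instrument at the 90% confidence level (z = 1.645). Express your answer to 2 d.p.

7.75

σ = 100^(1/2) = 10.000
SEM = 10.000 * √(1 − 0.889) = 10.000 * √0.111 ≈ 10.000 * 0.333 ≈ 3.332
Standard error of the difference = 3.332·√2 ≈ 4.712
Minimum reliable difference = 1.645 * SE_diff ≈ 1.645 * 4.712 ≈ 7.751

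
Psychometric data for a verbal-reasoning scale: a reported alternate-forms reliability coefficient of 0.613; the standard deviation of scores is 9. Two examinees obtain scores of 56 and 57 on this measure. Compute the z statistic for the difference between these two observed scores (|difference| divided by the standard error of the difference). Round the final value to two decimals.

The standard error of measurement is 9.00000*√(1 − 0.61300) ≃ 9.00000*0.62209 ≃ 5.59884.
SE_diff = SEM * √2 ≃ 5.59884 * 1.41421 ≃ 7.91795
z = 1 / 7.91795 ≃ 0.12630

0.13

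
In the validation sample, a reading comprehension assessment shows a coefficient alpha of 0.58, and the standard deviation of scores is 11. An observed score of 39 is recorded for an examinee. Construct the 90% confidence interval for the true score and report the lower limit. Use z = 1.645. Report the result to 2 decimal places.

27.27

SEM = 11.0000 · √(1 − 0.5800) = 11.0000 · √0.4200 ≃ 11.0000 · 0.6481 ≃ 7.1288
1.645 · SEM ≃ 11.7269
Lower limit = 39 − 11.7269 ≃ 27.2731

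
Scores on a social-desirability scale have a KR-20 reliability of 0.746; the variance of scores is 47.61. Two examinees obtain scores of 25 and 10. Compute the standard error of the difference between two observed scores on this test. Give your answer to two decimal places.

4.92

SD = √47.61 ≈ 6.9000
SEM = 6.9000 * √(1 − 0.7460) = 6.9000 * √0.2540 ≈ 6.9000 * 0.5040 ≈ 3.4775
Standard error of the difference = 3.4775·√2 ≈ 4.9179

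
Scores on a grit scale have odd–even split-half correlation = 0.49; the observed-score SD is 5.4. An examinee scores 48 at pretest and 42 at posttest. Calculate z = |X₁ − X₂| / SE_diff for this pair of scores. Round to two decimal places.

1.34

Spearman-Brown: r = 2(0.49) / (1 + 0.49) = 0.980 / 1.490 ≈ 0.658
The standard error of measurement is 5.400×√(1 − 0.658) ≈ 5.400×0.585 ≈ 3.159.
SE_diff = √2 × SEM ≈ 4.468
z = |48 − 42| / 4.468 = 6 / 4.468 ≈ 1.343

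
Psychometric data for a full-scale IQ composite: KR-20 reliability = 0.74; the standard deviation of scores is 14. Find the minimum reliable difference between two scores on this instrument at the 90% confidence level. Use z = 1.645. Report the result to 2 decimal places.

The standard error of measurement is 14.0000×√(1 − 0.7400) ≈ 14.0000×0.5099 ≈ 7.1386.
Standard error of the difference = 7.1386·√2 ≈ 10.0955
Minimum reliable difference = 1.645 × SE_diff ≈ 1.645 × 10.0955 ≈ 16.6072

16.61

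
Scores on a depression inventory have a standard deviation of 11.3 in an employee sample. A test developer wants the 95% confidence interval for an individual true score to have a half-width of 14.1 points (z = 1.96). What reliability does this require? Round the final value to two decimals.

SEM needed = half-width / z = 14.1/1.96 ≃ 7.1939
r = 1 − (SEM / SD)² = 1 − (7.1939 / 11.3)² ≃ 1 − 0.4053 ≃ 0.5947

0.59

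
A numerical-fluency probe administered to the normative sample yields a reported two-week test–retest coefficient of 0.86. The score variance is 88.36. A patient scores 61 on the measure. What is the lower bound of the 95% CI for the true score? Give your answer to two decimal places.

54.11

SD = √88.36 ≈ 9.40000
SEM = 9.40000*√(1 − 0.86000) ≈ 3.51716
Margin = 1.96 * 3.51716 ≈ 6.89363
Lower limit = 61 − 6.89363 ≈ 54.10637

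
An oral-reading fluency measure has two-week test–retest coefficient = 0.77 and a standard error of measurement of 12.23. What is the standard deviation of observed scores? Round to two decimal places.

SD = 12.23 / √(1 − 0.77) ≈ 25.50131

25.50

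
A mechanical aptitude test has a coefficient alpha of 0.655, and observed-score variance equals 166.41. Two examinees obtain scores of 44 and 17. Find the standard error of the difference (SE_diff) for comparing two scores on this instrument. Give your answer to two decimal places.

10.72

σ = 166.41^(1/2) = 12.9000
SEM = 12.9000 × √(1 − 0.6550) = 12.9000 × √0.3450 ≈ 12.9000 × 0.5874 ≈ 7.5770
SE_diff = SEM × √2 ≈ 7.5770 × 1.4142 ≈ 10.7155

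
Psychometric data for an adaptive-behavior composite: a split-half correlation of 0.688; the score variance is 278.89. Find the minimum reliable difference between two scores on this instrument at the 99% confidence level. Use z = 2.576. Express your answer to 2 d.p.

26.16

SD = √278.89 ≈ 16.70000
Spearman-Brown: r = 2(0.688) / (1 + 0.688) = 1.37600 / 1.68800 ≈ 0.81517
SEM = 16.70000 * √(1 − 0.81517) = 16.70000 * √0.18483 ≈ 16.70000 * 0.42992 ≈ 7.17972
Standard error of the difference = 7.17972·√2 ≈ 10.15366
Minimum reliable difference = 2.576 * SE_diff ≈ 2.576 * 10.15366 ≈ 26.15582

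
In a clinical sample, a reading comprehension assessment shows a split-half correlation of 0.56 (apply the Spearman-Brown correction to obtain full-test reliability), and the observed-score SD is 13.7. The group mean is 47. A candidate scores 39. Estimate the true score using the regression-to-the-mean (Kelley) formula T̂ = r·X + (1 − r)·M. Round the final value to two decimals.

Full-length reliability (Spearman-Brown) = 2(0.56)/(1+0.56) ≈ 0.718
T̂ = r·X + (1 − r)·M = 0.718·39 + 0.282·47 ≈ 28.000 + 13.256 ≈ 41.256

41.26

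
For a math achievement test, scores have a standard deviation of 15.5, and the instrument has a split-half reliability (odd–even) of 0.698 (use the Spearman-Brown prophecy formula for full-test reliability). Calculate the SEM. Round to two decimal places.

Spearman-Brown: r = 2(0.698) / (1 + 0.698) = 1.3960 / 1.6980 ≈ 0.8221
SEM = 15.5000·√(1 − 0.8221) ≈ 6.5368

6.54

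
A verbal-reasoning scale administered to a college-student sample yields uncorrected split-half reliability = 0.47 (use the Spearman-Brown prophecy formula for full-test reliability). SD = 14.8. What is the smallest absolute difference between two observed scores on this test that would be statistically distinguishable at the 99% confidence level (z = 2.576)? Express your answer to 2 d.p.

Full-length reliability (Spearman-Brown) = 2(0.47)/(1+0.47) ≈ 0.6395
SEM = 14.8000 · √(1 − 0.6395) = 14.8000 · √0.3605 ≈ 14.8000 · 0.6005 ≈ 8.8867
SE_diff = SEM · √2 ≈ 8.8867 · 1.4142 ≈ 12.5677
Minimum reliable difference = 2.576 · SE_diff ≈ 2.576 · 12.5677 ≈ 32.3744

32.37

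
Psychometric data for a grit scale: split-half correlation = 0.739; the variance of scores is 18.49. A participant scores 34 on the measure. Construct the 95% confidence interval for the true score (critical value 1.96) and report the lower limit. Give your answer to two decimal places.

SD = √18.49 ≈ 4.3000
r_full = 2·0.739 / (1 + 0.739) ≈ 0.8499
The standard error of measurement is 4.3000·√(1 − 0.8499) ≈ 4.3000·0.3874 ≈ 1.6659.
Half-width = 1.96·1.6659 ≈ 3.2651
Lower limit = 34 − 3.2651 ≈ 30.7349

30.73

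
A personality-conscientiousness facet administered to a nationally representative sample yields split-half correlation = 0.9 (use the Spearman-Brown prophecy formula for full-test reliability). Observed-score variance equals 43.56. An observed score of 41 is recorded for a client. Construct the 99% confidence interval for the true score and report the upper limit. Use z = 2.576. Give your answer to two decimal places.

44.90

σ = 43.56^(1/2) = 6.600
Full-length reliability (Spearman-Brown) = 2(0.9)/(1+0.9) ≈ 0.947
SEM = 6.600 · √(1 − 0.947) = 6.600 · √0.053 ≈ 6.600 · 0.229 ≈ 1.514
2.576 · SEM ≈ 3.900
Upper limit = 41 + 3.900 ≈ 44.900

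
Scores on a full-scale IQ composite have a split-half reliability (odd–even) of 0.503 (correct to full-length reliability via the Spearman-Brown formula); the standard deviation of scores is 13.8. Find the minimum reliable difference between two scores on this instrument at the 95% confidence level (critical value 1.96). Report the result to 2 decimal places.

Full-length reliability (Spearman-Brown) = 2(0.503)/(1+0.503) ≈ 0.66933
SEM = 13.80000 × √(1 − 0.66933) = 13.80000 × √0.33067 ≈ 13.80000 × 0.57504 ≈ 7.93556
Standard error of the difference = 7.93556·√2 ≈ 11.22258
Smallest detectable difference = 1.96×11.22258 ≈ 21.99626

22.00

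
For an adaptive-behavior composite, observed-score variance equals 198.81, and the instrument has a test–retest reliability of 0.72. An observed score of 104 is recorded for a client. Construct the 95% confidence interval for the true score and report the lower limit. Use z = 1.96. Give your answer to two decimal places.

SD = √198.81 = 14.100
SEM = 14.100 · √(1 − 0.720) = 14.100 · √0.280 ≈ 14.100 · 0.529 ≈ 7.461
1.96 · SEM ≈ 14.624
Lower bound: 104 − 14.624 = 89.376

89.38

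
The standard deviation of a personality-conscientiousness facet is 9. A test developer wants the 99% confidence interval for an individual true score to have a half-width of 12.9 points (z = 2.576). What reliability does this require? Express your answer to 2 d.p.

0.69

Required SEM = 12.9 / 2.576 ≈ 5.0078
Required reliability = 1 − (SEM/SD)² = 1 − 0.3096 ≈ 0.6904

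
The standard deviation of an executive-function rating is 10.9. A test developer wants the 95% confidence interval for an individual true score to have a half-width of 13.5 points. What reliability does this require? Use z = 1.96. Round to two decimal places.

0.60

SEM needed = half-width / z = 13.5/1.96 ≈ 6.8878
r = 1 − (SEM / SD)² = 1 − (6.8878 / 10.9)² ≈ 1 − 0.3993 ≈ 0.6007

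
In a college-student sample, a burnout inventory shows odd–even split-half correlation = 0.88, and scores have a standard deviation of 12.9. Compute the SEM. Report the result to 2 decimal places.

Full-length reliability (Spearman-Brown) = 2(0.88)/(1+0.88) ≈ 0.93617
SEM = 12.90000 * √(1 − 0.93617) = 12.90000 * √0.06383 ≈ 12.90000 * 0.25265 ≈ 3.25913

3.26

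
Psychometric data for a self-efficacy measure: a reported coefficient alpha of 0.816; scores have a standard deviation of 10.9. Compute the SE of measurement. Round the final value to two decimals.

SEM = 10.900·√(1 − 0.816) ≃ 4.676

4.68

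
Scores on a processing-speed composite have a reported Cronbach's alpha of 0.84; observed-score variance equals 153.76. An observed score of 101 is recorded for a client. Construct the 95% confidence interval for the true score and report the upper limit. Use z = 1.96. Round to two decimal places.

SD = √153.76 = 12.40000
SEM = 12.40000·√(1 − 0.84000) ≈ 4.96000
Margin = 1.96 · 4.96000 ≈ 9.72160
Upper bound: 101 + 9.72160 = 110.72160

110.72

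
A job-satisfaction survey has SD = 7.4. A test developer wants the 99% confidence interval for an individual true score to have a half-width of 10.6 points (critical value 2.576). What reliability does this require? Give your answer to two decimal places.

0.69

SEM needed = half-width / z = 10.6/2.576 ≈ 4.1149
Required reliability = 1 − (SEM/SD)² = 1 − 0.3092 ≈ 0.6908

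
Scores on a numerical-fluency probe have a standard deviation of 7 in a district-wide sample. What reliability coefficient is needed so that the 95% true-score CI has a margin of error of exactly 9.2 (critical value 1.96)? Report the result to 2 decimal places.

0.55

SEM needed = half-width / z = 9.2/1.96 ≈ 4.6939
Required reliability = 1 − (SEM/SD)² = 1 − 0.4496 ≈ 0.5504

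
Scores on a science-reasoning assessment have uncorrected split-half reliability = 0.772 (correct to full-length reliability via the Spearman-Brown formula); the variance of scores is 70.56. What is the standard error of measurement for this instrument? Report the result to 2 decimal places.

SD = √70.56 = 8.400
r_full = 2·0.772 / (1 + 0.772) ≈ 0.871
The standard error of measurement is 8.400×√(1 − 0.871) ≈ 8.400×0.359 ≈ 3.013.

3.01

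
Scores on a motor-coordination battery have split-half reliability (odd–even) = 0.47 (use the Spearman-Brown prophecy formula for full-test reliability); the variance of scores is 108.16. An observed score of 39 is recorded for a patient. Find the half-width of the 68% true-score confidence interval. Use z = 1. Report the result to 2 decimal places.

SD = √108.16 = 10.40000
Full-length reliability (Spearman-Brown) = 2(0.47)/(1+0.47) ≈ 0.63946
The standard error of measurement is 10.40000*√(1 − 0.63946) ≈ 10.40000*0.60045 ≈ 6.24471.
Half-width = 1*6.24471 ≈ 6.24471

6.24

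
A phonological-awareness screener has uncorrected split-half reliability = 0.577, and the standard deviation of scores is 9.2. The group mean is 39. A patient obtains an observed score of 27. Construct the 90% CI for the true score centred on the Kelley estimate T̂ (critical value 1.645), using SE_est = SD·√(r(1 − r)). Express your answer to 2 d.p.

[23.51, 36.92]

Spearman-Brown: r = 2(0.577) / (1 + 0.577) = 1.15400 / 1.57700 ≈ 0.73177
T̂ = r·X + (1 − r)·M = 0.73177*27 + 0.26823*39 ≈ 19.75777 + 10.46100 ≈ 30.21877
SE_est = SD * √(r(1 − r)) = 9.20000 * √0.19628 ≈ 9.20000 * 0.44304 ≈ 4.07595
CI = 30.21877 ± 1.645 * 4.07595 → [23.51383, 36.92371]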